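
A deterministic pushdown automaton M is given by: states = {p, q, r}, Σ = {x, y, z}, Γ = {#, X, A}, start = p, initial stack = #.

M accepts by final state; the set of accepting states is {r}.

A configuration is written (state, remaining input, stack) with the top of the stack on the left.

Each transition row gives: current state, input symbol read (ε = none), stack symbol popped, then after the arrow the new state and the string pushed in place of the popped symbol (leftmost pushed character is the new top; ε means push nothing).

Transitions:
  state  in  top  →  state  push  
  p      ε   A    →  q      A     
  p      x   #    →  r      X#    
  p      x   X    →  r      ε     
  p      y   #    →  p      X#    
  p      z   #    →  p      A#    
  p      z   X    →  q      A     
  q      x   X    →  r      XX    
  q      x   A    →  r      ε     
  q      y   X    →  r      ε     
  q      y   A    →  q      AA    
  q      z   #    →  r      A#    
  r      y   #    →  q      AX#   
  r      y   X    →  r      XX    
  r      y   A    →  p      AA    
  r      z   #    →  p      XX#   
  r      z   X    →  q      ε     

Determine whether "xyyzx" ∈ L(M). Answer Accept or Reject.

(p, xyyzx, #)
  read x, top #: go to r, push X# → (r, yyzx, X#)
  read y, top X: go to r, push XX → (r, yzx, XX#)
  read y, top X: go to r, push XX → (r, zx, XXX#)
  read z, top X: go to q, push ε → (q, x, XX#)
  read x, top X: go to r, push XX → (r, ε, XXX#)
All input consumed; state r ∈ F.

Accept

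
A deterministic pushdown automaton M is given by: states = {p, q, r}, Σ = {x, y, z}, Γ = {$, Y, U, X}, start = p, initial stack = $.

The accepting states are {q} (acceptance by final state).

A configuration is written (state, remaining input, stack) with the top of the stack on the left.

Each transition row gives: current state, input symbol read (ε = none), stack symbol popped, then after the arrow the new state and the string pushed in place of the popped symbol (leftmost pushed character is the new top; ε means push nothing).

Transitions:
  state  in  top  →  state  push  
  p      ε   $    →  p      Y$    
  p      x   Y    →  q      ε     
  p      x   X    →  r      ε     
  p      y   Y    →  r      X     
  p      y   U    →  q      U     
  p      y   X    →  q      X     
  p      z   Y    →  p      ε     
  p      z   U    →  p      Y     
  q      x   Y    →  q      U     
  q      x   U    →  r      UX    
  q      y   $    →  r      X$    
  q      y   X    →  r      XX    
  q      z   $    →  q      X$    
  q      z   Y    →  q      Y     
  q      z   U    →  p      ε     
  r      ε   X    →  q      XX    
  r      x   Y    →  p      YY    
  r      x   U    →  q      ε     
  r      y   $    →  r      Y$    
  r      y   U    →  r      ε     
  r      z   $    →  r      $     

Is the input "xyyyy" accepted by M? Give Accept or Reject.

(p, xyyyy, $) ⊢ (p, xyyyy, Y$) ⊢ (q, yyyy, $) ⊢ (r, yyy, X$) ⊢ (q, yyy, XX$) ⊢ (r, yy, XXX$) ⊢ (q, yy, XXXX$) ⊢ (r, y, XXXXX$) ⊢ (q, y, XXXXXX$) ⊢ (r, ε, XXXXXXX$) ⊢ (q, ε, XXXXXXXX$)
All input consumed; state q ∈ F.

Accept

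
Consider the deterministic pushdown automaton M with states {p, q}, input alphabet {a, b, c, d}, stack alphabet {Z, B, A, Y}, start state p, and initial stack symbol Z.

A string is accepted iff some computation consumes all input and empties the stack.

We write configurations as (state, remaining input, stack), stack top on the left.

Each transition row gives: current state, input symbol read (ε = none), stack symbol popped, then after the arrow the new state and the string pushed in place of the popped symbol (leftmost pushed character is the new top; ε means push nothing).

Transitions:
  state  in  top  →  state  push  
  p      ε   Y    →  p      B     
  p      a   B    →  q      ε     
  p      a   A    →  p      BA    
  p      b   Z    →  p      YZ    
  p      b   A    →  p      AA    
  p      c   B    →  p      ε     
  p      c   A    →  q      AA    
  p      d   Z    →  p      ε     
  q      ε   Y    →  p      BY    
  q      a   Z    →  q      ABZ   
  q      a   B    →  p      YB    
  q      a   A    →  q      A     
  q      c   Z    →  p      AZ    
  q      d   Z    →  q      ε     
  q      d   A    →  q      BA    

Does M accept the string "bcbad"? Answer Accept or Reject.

Accept

(p, bcbad, Z)
  read b, top Z: go to p, push YZ → (p, cbad, YZ)
  ε-move, top Y: go to p, push B → (p, cbad, BZ)
  read c, top B: go to p, push ε → (p, bad, Z)
  read b, top Z: go to p, push YZ → (p, ad, YZ)
  ε-move, top Y: go to p, push B → (p, ad, BZ)
  read a, top B: go to q, push ε → (q, d, Z)
  read d, top Z: go to q, push ε → (q, ε, ε)
All input consumed and the stack is empty.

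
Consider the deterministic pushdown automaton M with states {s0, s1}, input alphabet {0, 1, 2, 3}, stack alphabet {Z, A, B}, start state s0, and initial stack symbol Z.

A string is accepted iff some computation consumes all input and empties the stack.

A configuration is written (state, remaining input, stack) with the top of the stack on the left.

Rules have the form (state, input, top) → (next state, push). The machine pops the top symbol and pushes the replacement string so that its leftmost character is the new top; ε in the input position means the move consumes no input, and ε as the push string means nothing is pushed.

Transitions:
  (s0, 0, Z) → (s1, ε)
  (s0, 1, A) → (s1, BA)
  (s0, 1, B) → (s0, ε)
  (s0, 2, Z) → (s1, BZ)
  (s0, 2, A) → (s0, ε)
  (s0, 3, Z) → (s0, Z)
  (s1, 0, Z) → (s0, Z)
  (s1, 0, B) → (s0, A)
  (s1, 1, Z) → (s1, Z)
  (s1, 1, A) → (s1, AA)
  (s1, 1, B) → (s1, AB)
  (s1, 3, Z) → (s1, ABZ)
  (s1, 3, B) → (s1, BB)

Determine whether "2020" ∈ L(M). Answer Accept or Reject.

(s0, 2020, Z)
  read 2, top Z: go to s1, push BZ → (s1, 020, BZ)
  read 0, top B: go to s0, push A → (s0, 20, AZ)
  read 2, top A: go to s0, push ε → (s0, 0, Z)
  read 0, top Z: go to s1, push ε → (s1, ε, ε)
All input consumed and the stack is empty.

Accept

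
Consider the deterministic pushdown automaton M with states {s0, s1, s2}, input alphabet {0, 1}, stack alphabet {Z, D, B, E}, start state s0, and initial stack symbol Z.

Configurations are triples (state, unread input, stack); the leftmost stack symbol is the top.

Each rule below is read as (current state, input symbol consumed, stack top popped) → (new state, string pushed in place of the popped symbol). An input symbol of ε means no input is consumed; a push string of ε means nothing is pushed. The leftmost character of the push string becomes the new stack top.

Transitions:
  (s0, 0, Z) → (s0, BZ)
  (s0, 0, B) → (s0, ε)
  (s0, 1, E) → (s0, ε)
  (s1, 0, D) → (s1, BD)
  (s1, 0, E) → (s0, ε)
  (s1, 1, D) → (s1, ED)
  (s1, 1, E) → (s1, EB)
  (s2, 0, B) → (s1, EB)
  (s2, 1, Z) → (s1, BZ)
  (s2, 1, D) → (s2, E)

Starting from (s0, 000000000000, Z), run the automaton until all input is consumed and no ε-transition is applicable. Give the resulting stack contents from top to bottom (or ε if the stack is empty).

(s0, 000000000000, Z)
  read 0, top Z: go to s0, push BZ → (s0, 00000000000, BZ)
  read 0, top B: go to s0, push ε → (s0, 0000000000, Z)
  read 0, top Z: go to s0, push BZ → (s0, 000000000, BZ)
  read 0, top B: go to s0, push ε → (s0, 00000000, Z)
  read 0, top Z: go to s0, push BZ → (s0, 0000000, BZ)
  read 0, top B: go to s0, push ε → (s0, 000000, Z)
  read 0, top Z: go to s0, push BZ → (s0, 00000, BZ)
  read 0, top B: go to s0, push ε → (s0, 0000, Z)
  read 0, top Z: go to s0, push BZ → (s0, 000, BZ)
  read 0, top B: go to s0, push ε → (s0, 00, Z)
  read 0, top Z: go to s0, push BZ → (s0, 0, BZ)
  read 0, top B: go to s0, push ε → (s0, ε, Z)
All input consumed in state s0 with stack Z.

Z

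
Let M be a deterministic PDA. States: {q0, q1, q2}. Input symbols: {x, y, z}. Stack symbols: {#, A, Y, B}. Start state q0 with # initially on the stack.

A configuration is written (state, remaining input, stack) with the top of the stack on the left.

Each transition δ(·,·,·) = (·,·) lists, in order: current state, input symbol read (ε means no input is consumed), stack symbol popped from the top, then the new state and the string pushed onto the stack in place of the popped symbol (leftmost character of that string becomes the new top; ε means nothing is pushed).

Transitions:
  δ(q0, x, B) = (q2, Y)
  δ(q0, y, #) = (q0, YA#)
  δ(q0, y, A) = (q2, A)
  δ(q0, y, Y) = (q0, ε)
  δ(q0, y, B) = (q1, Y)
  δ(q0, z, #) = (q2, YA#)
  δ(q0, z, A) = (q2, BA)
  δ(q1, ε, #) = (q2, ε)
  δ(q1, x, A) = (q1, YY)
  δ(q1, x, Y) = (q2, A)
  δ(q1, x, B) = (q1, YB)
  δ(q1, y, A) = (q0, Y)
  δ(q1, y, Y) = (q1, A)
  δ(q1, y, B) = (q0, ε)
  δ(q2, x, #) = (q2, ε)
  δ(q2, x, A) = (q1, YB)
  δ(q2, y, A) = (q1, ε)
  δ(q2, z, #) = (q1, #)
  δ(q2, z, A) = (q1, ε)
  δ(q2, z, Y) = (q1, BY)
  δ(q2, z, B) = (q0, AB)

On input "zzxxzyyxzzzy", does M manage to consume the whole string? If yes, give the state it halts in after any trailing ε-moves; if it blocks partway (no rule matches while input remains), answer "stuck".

(q0, zzxxzyyxzzzy, #)
  read z, top #: go to q2, push YA# → (q2, zxxzyyxzzzy, YA#)
  read z, top Y: go to q1, push BY → (q1, xxzyyxzzzy, BYA#)
  read x, top B: go to q1, push YB → (q1, xzyyxzzzy, YBYA#)
  read x, top Y: go to q2, push A → (q2, zyyxzzzy, ABYA#)
  read z, top A: go to q1, push ε → (q1, yyxzzzy, BYA#)
  read y, top B: go to q0, push ε → (q0, yxzzzy, YA#)
  read y, top Y: go to q0, push ε → (q0, xzzzy, A#)
No transition for (q0, x, top A); M blocks with input xzzzy remaining.

stuck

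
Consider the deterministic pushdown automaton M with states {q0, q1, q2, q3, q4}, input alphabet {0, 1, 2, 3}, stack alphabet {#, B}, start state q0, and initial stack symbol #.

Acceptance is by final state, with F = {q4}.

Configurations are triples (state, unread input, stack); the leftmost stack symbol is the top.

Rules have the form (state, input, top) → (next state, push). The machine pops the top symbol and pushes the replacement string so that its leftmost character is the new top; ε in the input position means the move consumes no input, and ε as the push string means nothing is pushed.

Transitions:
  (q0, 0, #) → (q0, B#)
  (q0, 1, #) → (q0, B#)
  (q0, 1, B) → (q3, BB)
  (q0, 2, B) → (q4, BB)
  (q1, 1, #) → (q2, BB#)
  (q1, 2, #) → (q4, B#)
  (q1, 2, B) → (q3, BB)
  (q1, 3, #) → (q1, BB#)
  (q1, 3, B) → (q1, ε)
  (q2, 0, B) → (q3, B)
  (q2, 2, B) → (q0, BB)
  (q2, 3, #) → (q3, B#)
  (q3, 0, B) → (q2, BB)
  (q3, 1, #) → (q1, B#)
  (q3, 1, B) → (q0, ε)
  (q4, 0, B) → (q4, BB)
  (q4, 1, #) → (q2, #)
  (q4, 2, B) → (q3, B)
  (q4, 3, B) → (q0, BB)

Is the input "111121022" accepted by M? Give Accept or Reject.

Reject

(q0, 111121022, #)
  read 1, top #: go to q0, push B# → (q0, 11121022, B#)
  read 1, top B: go to q3, push BB → (q3, 1121022, BB#)
  read 1, top B: go to q0, push ε → (q0, 121022, B#)
  read 1, top B: go to q3, push BB → (q3, 21022, BB#)
No transition applies at (q3, 21022, BB#); input not fully consumed.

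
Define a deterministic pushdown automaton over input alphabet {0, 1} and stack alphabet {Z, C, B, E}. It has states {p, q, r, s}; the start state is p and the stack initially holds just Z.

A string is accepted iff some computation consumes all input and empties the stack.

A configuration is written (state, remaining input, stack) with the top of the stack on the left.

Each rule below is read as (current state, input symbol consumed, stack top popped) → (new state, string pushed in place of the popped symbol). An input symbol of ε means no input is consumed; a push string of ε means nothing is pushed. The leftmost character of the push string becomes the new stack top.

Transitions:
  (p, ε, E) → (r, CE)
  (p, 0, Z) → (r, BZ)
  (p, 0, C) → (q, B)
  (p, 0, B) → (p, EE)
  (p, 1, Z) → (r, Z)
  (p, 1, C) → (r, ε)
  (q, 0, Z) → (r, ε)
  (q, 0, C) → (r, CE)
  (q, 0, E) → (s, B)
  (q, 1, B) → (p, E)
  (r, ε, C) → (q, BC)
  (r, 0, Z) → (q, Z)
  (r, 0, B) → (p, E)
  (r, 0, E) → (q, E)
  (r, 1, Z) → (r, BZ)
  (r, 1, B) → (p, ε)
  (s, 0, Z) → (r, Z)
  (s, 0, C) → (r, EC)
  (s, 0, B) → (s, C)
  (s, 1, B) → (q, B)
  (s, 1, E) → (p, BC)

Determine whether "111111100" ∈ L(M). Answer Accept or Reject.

(p, 111111100, Z) ⊢ (r, 11111100, Z) ⊢ (r, 1111100, BZ) ⊢ (p, 111100, Z) ⊢ (r, 11100, Z) ⊢ (r, 1100, BZ) ⊢ (p, 100, Z) ⊢ (r, 00, Z) ⊢ (q, 0, Z) ⊢ (r, ε, ε)
All input consumed and the stack is empty.

Accept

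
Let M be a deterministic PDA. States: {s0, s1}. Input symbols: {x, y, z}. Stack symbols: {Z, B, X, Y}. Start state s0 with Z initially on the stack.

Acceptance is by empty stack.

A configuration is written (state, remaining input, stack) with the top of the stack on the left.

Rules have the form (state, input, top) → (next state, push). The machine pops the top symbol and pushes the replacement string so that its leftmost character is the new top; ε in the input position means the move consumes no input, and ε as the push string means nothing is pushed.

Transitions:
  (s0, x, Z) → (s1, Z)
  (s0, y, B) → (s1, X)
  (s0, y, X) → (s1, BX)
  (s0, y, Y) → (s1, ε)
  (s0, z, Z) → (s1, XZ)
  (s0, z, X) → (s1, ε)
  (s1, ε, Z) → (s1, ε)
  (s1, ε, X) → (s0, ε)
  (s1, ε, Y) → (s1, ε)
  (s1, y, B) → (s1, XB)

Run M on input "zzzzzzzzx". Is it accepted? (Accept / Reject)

Accept

(s0, zzzzzzzzx, Z)
  read z, top Z: go to s1, push XZ → (s1, zzzzzzzx, XZ)
  ε-move, top X: go to s0, push ε → (s0, zzzzzzzx, Z)
  read z, top Z: go to s1, push XZ → (s1, zzzzzzx, XZ)
  ε-move, top X: go to s0, push ε → (s0, zzzzzzx, Z)
  read z, top Z: go to s1, push XZ → (s1, zzzzzx, XZ)
  ε-move, top X: go to s0, push ε → (s0, zzzzzx, Z)
  read z, top Z: go to s1, push XZ → (s1, zzzzx, XZ)
  ε-move, top X: go to s0, push ε → (s0, zzzzx, Z)
  read z, top Z: go to s1, push XZ → (s1, zzzx, XZ)
  ε-move, top X: go to s0, push ε → (s0, zzzx, Z)
  read z, top Z: go to s1, push XZ → (s1, zzx, XZ)
  ε-move, top X: go to s0, push ε → (s0, zzx, Z)
  read z, top Z: go to s1, push XZ → (s1, zx, XZ)
  ε-move, top X: go to s0, push ε → (s0, zx, Z)
  read z, top Z: go to s1, push XZ → (s1, x, XZ)
  ε-move, top X: go to s0, push ε → (s0, x, Z)
  read x, top Z: go to s1, push Z → (s1, ε, Z)
  ε-move, top Z: go to s1, push ε → (s1, ε, ε)
All input consumed and the stack is empty.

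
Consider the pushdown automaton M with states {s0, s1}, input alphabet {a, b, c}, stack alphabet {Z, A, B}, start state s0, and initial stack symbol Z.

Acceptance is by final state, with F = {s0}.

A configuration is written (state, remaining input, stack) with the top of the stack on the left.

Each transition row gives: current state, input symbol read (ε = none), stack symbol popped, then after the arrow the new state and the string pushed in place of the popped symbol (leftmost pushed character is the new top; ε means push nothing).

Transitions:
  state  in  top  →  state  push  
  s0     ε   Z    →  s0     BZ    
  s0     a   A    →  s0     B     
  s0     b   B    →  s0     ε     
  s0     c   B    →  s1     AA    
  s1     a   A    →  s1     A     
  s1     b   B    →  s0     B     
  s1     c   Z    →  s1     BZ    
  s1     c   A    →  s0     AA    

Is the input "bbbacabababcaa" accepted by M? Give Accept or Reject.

Reject

No computation consumes all input and reaches a final state.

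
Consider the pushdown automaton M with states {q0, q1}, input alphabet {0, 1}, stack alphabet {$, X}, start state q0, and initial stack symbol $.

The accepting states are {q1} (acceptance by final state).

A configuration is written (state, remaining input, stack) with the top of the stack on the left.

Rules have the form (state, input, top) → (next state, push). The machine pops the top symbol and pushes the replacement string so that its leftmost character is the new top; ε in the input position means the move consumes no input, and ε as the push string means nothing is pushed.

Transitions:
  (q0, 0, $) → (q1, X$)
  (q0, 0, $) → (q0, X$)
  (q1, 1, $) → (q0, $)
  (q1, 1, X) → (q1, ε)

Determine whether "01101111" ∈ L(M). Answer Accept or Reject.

No computation consumes all input and reaches a final state.

Reject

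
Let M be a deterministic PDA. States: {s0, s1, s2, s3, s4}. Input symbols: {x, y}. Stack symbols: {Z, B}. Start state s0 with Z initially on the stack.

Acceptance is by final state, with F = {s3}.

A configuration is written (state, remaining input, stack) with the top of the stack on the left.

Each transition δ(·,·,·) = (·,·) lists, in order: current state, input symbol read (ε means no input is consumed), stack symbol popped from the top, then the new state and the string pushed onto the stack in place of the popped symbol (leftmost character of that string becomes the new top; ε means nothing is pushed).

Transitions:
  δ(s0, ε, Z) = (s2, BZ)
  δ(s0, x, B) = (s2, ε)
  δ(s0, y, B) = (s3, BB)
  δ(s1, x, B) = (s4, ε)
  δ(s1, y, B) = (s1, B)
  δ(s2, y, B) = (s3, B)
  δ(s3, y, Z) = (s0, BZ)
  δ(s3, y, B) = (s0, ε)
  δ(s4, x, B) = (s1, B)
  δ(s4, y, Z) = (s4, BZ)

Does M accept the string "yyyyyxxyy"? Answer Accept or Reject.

(s0, yyyyyxxyy, Z) ⊢ (s2, yyyyyxxyy, BZ) ⊢ (s3, yyyyxxyy, BZ) ⊢ (s0, yyyxxyy, Z) ⊢ (s2, yyyxxyy, BZ) ⊢ (s3, yyxxyy, BZ) ⊢ (s0, yxxyy, Z) ⊢ (s2, yxxyy, BZ) ⊢ (s3, xxyy, BZ)
No transition applies at (s3, xxyy, BZ); input not fully consumed.

Reject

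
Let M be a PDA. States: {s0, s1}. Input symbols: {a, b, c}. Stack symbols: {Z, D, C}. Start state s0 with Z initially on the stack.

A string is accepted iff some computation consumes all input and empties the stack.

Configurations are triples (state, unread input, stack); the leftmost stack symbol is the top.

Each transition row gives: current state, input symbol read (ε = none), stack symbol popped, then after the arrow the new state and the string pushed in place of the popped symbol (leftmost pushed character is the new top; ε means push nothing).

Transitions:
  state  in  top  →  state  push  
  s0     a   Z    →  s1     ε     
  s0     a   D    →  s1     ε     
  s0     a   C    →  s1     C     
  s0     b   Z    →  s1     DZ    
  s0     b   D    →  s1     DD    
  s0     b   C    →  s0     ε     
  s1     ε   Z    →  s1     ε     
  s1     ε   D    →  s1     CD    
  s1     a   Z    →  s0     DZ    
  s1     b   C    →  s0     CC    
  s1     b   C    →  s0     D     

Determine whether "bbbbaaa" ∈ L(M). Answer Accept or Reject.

Accept

One accepting computation: (s0, bbbbaaa, Z) ⊢ (s1, bbbaaa, DZ) ⊢ (s1, bbbaaa, CDZ) ⊢ (s0, bbaaa, CCDZ) ⊢ (s0, baaa, CDZ) ⊢ (s0, aaa, DZ) ⊢ (s1, aa, Z) ⊢ (s0, a, DZ) ⊢ (s1, ε, Z) ⊢ (s1, ε, ε)
All input consumed and the stack is empty.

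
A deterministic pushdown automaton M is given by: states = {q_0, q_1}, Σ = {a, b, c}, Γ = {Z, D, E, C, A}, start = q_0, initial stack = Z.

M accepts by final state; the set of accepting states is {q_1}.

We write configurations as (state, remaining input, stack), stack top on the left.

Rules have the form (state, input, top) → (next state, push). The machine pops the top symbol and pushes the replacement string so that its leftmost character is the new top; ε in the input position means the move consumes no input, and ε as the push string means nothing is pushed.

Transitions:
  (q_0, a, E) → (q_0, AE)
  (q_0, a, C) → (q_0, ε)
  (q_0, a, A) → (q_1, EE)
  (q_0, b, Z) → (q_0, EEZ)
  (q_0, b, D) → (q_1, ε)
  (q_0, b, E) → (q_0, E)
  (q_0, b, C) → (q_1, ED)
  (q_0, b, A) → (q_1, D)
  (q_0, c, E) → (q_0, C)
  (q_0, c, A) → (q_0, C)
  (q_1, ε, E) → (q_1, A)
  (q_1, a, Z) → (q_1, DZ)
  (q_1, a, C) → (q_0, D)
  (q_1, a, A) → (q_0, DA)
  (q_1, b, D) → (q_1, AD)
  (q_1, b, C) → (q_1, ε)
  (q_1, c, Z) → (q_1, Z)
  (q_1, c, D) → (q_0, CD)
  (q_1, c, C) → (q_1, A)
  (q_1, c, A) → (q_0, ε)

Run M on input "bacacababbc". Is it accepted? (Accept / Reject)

Reject

(q_0, bacacababbc, Z)
  read b, top Z: go to q_0, push EEZ → (q_0, acacababbc, EEZ)
  read a, top E: go to q_0, push AE → (q_0, cacababbc, AEEZ)
  read c, top A: go to q_0, push C → (q_0, acababbc, CEEZ)
  read a, top C: go to q_0, push ε → (q_0, cababbc, EEZ)
  read c, top E: go to q_0, push C → (q_0, ababbc, CEZ)
  read a, top C: go to q_0, push ε → (q_0, babbc, EZ)
  read b, top E: go to q_0, push E → (q_0, abbc, EZ)
  read a, top E: go to q_0, push AE → (q_0, bbc, AEZ)
  read b, top A: go to q_1, push D → (q_1, bc, DEZ)
  read b, top D: go to q_1, push AD → (q_1, c, ADEZ)
  read c, top A: go to q_0, push ε → (q_0, ε, DEZ)
All input consumed; state q_0 ∉ F and no further ε-move applies.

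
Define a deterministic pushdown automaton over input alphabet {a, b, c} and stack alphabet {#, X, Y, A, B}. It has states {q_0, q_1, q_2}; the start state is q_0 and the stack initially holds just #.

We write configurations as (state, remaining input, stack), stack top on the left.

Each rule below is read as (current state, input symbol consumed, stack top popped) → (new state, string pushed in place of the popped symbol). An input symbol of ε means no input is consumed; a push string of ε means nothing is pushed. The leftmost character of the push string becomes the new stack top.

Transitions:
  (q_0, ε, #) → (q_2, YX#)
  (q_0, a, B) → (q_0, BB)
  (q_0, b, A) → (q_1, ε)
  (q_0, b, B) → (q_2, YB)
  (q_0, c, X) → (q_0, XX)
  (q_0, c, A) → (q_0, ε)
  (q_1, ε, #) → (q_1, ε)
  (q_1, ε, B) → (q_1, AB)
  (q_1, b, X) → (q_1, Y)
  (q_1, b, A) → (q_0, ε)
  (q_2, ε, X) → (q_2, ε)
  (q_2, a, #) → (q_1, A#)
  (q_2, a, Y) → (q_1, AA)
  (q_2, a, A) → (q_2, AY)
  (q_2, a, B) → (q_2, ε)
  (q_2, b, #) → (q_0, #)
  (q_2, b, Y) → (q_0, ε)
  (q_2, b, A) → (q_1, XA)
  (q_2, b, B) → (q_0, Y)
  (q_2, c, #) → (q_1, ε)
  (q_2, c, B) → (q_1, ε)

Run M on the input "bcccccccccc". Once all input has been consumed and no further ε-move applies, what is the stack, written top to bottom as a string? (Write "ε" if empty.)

XXXXXXXXXXX#

(q_0, bcccccccccc, #)
  ε-move, top #: go to q_2, push YX# → (q_2, bcccccccccc, YX#)
  read b, top Y: go to q_0, push ε → (q_0, cccccccccc, X#)
  read c, top X: go to q_0, push XX → (q_0, ccccccccc, XX#)
  read c, top X: go to q_0, push XX → (q_0, cccccccc, XXX#)
  read c, top X: go to q_0, push XX → (q_0, ccccccc, XXXX#)
  read c, top X: go to q_0, push XX → (q_0, cccccc, XXXXX#)
  read c, top X: go to q_0, push XX → (q_0, ccccc, XXXXXX#)
  read c, top X: go to q_0, push XX → (q_0, cccc, XXXXXXX#)
  read c, top X: go to q_0, push XX → (q_0, ccc, XXXXXXXX#)
  read c, top X: go to q_0, push XX → (q_0, cc, XXXXXXXXX#)
  read c, top X: go to q_0, push XX → (q_0, c, XXXXXXXXXX#)
  read c, top X: go to q_0, push XX → (q_0, ε, XXXXXXXXXXX#)
All input consumed in state q_0 with stack XXXXXXXXXXX#.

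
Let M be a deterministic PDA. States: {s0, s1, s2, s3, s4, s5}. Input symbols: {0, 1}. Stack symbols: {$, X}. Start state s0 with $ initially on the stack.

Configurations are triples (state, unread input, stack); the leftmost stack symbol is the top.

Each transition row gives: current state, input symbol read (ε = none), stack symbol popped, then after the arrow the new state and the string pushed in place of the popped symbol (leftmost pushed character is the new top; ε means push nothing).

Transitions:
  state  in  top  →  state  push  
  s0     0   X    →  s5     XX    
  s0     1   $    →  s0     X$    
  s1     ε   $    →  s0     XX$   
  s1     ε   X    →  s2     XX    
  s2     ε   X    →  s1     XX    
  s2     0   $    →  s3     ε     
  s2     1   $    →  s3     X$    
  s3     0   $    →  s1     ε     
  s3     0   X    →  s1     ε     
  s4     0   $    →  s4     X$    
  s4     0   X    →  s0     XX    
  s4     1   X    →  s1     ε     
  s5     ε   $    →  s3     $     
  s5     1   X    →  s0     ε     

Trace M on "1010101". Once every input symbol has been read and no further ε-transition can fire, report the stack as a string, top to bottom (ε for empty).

X$

(s0, 1010101, $)
  read 1, top $: go to s0, push X$ → (s0, 010101, X$)
  read 0, top X: go to s5, push XX → (s5, 10101, XX$)
  read 1, top X: go to s0, push ε → (s0, 0101, X$)
  read 0, top X: go to s5, push XX → (s5, 101, XX$)
  read 1, top X: go to s0, push ε → (s0, 01, X$)
  read 0, top X: go to s5, push XX → (s5, 1, XX$)
  read 1, top X: go to s0, push ε → (s0, ε, X$)
All input consumed in state s0 with stack X$.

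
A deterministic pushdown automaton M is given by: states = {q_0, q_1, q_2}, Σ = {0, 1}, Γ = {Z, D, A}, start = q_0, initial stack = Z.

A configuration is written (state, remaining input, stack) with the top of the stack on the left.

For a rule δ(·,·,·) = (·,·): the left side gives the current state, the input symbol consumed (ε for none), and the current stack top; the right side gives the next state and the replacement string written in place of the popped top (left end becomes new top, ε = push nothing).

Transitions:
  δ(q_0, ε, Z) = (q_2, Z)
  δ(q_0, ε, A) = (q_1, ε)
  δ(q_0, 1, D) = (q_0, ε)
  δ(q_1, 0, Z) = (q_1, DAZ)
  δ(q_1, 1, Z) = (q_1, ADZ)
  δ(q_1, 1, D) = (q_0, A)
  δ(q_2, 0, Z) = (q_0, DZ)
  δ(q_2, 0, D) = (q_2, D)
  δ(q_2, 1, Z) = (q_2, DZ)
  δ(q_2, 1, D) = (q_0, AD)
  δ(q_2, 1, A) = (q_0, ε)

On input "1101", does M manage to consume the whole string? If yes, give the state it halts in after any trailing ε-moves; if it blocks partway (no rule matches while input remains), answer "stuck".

stuck

(q_0, 1101, Z)
  ε-move, top Z: go to q_2, push Z → (q_2, 1101, Z)
  read 1, top Z: go to q_2, push DZ → (q_2, 101, DZ)
  read 1, top D: go to q_0, push AD → (q_0, 01, ADZ)
  ε-move, top A: go to q_1, push ε → (q_1, 01, DZ)
No transition for (q_1, 0, top D); M blocks with input 01 remaining.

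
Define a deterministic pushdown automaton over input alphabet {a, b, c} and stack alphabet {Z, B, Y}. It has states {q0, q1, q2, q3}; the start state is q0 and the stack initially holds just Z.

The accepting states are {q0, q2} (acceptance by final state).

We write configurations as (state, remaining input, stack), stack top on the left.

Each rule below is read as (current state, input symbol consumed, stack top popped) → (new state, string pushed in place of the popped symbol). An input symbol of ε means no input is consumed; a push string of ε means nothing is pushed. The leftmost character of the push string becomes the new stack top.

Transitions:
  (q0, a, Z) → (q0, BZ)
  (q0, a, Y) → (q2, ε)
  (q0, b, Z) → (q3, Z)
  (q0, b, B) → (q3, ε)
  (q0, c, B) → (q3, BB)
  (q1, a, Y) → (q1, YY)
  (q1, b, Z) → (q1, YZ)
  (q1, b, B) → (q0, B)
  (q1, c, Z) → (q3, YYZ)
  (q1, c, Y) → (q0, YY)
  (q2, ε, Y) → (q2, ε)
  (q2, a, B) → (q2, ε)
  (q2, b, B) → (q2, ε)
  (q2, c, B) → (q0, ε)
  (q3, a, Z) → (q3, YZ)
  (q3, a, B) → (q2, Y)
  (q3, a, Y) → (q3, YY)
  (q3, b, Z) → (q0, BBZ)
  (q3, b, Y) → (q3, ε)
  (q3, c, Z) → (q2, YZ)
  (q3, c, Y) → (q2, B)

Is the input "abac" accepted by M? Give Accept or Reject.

Accept

(q0, abac, Z)
  read a, top Z: go to q0, push BZ → (q0, bac, BZ)
  read b, top B: go to q3, push ε → (q3, ac, Z)
  read a, top Z: go to q3, push YZ → (q3, c, YZ)
  read c, top Y: go to q2, push B → (q2, ε, BZ)
All input consumed; state q2 ∈ F.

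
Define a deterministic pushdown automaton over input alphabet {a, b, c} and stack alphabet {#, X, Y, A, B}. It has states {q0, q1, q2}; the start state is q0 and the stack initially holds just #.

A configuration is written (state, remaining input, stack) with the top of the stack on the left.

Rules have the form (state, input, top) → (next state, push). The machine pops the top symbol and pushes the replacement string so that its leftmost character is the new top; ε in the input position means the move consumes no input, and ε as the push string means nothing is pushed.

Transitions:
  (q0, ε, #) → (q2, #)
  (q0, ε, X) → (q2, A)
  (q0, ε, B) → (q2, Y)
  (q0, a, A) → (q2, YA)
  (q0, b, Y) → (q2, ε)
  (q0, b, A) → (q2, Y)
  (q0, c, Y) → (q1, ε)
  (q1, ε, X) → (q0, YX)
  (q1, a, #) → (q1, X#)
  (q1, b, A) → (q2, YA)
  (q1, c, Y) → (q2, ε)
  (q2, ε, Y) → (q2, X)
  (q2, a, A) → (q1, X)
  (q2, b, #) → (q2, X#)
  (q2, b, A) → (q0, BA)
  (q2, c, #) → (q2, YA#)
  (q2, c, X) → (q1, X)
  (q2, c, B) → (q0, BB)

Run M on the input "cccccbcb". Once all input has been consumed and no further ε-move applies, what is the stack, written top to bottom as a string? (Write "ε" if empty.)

(q0, cccccbcb, #)
  ε-move, top #: go to q2, push # → (q2, cccccbcb, #)
  read c, top #: go to q2, push YA# → (q2, ccccbcb, YA#)
  ε-move, top Y: go to q2, push X → (q2, ccccbcb, XA#)
  read c, top X: go to q1, push X → (q1, cccbcb, XA#)
  ε-move, top X: go to q0, push YX → (q0, cccbcb, YXA#)
  read c, top Y: go to q1, push ε → (q1, ccbcb, XA#)
  ε-move, top X: go to q0, push YX → (q0, ccbcb, YXA#)
  read c, top Y: go to q1, push ε → (q1, cbcb, XA#)
  ε-move, top X: go to q0, push YX → (q0, cbcb, YXA#)
  read c, top Y: go to q1, push ε → (q1, bcb, XA#)
  ε-move, top X: go to q0, push YX → (q0, bcb, YXA#)
  read b, top Y: go to q2, push ε → (q2, cb, XA#)
  read c, top X: go to q1, push X → (q1, b, XA#)
  ε-move, top X: go to q0, push YX → (q0, b, YXA#)
  read b, top Y: go to q2, push ε → (q2, ε, XA#)
All input consumed in state q2 with stack XA#.

XA#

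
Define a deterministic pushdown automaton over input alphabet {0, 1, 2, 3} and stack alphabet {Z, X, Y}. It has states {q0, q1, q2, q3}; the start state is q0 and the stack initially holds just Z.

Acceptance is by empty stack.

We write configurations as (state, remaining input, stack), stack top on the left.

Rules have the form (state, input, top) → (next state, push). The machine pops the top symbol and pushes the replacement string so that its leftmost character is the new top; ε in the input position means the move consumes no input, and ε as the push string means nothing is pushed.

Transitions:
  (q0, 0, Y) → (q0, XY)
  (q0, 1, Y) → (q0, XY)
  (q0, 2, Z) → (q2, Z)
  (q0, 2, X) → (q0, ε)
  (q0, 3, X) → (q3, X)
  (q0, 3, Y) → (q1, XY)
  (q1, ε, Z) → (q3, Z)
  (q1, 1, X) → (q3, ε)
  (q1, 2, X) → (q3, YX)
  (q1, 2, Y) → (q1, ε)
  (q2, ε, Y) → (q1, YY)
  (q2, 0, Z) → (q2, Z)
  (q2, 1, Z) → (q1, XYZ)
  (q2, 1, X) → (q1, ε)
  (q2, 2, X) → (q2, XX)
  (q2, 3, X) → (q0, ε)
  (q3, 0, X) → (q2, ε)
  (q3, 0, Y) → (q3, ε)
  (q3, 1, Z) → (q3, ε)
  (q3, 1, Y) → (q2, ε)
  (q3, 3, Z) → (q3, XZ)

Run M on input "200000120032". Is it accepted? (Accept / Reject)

(q0, 200000120032, Z) ⊢ (q2, 00000120032, Z) ⊢ (q2, 0000120032, Z) ⊢ (q2, 000120032, Z) ⊢ (q2, 00120032, Z) ⊢ (q2, 0120032, Z) ⊢ (q2, 120032, Z) ⊢ (q1, 20032, XYZ) ⊢ (q3, 0032, YXYZ) ⊢ (q3, 032, XYZ) ⊢ (q2, 32, YZ) ⊢ (q1, 32, YYZ)
No transition applies at (q1, 32, YYZ); input not fully consumed.

Reject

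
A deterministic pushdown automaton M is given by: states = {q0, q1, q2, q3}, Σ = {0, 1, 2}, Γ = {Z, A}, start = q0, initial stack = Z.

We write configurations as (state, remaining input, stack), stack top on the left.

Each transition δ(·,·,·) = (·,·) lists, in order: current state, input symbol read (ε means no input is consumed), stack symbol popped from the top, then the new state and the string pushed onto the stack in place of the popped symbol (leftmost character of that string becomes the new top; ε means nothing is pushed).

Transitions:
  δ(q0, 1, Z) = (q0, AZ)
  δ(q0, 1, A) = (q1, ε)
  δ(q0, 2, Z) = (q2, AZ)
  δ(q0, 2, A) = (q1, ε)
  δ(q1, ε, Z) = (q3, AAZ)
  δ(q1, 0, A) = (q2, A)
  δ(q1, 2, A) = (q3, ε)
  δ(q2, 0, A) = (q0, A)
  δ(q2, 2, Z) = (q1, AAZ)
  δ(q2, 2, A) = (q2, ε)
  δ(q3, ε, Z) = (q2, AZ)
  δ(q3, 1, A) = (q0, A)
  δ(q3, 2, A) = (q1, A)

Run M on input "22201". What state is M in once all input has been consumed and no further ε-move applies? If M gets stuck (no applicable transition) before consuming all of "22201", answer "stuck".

(q0, 22201, Z)
  read 2, top Z: go to q2, push AZ → (q2, 2201, AZ)
  read 2, top A: go to q2, push ε → (q2, 201, Z)
  read 2, top Z: go to q1, push AAZ → (q1, 01, AAZ)
  read 0, top A: go to q2, push A → (q2, 1, AAZ)
No transition for (q2, 1, top A); M blocks with input 1 remaining.

stuck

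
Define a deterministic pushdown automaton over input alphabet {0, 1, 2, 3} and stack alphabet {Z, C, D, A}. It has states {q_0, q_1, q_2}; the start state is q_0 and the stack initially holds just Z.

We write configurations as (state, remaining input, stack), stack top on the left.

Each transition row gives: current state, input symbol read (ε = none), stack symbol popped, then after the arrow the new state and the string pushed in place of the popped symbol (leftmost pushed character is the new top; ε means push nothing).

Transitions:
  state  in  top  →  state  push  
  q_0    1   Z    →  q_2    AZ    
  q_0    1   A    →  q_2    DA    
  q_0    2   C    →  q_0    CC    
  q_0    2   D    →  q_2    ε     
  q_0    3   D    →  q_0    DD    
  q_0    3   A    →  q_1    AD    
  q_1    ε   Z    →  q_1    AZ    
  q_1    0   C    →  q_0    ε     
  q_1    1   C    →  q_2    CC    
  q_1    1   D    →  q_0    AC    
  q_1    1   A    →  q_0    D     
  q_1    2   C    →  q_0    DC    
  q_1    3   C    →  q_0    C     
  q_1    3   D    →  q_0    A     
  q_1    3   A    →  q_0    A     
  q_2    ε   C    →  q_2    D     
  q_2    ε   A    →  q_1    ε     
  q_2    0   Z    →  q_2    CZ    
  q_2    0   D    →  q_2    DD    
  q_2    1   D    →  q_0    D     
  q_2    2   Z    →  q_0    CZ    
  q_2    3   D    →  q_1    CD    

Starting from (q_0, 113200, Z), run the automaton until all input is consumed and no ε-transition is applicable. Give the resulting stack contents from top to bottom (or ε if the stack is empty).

(q_0, 113200, Z) ⊢ (q_2, 13200, AZ) ⊢ (q_1, 13200, Z) ⊢ (q_1, 13200, AZ) ⊢ (q_0, 3200, DZ) ⊢ (q_0, 200, DDZ) ⊢ (q_2, 00, DZ) ⊢ (q_2, 0, DDZ) ⊢ (q_2, ε, DDDZ)
All input consumed in state q_2 with stack DDDZ.

DDDZ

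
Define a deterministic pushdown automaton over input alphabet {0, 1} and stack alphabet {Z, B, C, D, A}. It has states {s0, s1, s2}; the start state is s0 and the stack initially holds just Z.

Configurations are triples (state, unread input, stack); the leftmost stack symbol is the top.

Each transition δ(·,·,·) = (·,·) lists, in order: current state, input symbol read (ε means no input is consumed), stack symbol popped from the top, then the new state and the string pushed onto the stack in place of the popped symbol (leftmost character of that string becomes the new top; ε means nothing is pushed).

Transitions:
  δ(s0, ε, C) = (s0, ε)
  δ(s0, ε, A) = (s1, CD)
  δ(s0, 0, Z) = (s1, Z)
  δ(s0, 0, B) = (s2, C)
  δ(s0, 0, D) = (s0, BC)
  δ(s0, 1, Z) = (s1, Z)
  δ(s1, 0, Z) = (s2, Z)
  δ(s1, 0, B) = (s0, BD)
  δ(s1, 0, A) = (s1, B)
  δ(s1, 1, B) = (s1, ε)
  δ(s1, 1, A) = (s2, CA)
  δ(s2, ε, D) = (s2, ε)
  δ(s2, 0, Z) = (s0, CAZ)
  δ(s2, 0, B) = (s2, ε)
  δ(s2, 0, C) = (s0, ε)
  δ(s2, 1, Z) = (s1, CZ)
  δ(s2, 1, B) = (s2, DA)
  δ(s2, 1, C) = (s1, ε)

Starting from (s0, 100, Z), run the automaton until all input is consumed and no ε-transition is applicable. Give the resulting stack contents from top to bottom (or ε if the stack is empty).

(s0, 100, Z)
  read 1, top Z: go to s1, push Z → (s1, 00, Z)
  read 0, top Z: go to s2, push Z → (s2, 0, Z)
  read 0, top Z: go to s0, push CAZ → (s0, ε, CAZ)
  ε-move, top C: go to s0, push ε → (s0, ε, AZ)
  ε-move, top A: go to s1, push CD → (s1, ε, CDZ)
All input consumed in state s1 with stack CDZ.

CDZ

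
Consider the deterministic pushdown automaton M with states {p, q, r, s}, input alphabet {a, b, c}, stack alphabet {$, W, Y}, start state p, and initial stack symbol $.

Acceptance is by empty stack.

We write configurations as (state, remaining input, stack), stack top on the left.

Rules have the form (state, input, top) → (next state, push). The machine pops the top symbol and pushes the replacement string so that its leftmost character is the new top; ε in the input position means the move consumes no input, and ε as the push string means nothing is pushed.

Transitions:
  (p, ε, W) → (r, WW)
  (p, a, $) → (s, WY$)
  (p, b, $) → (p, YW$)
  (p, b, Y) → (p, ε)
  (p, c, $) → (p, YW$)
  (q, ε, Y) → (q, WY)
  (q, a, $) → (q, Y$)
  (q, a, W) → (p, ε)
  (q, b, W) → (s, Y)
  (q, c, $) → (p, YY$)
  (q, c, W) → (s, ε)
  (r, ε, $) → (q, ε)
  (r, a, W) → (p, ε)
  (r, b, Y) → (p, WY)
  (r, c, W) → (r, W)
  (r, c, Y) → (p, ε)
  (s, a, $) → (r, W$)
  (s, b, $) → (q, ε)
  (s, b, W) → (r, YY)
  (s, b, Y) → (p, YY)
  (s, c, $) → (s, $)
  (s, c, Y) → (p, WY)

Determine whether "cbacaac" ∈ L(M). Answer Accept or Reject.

(p, cbacaac, $) ⊢ (p, bacaac, YW$) ⊢ (p, acaac, W$) ⊢ (r, acaac, WW$) ⊢ (p, caac, W$) ⊢ (r, caac, WW$) ⊢ (r, aac, WW$) ⊢ (p, ac, W$) ⊢ (r, ac, WW$) ⊢ (p, c, W$) ⊢ (r, c, WW$) ⊢ (r, ε, WW$)
All input consumed; stack is WW$, not empty, and no further ε-move applies.

Reject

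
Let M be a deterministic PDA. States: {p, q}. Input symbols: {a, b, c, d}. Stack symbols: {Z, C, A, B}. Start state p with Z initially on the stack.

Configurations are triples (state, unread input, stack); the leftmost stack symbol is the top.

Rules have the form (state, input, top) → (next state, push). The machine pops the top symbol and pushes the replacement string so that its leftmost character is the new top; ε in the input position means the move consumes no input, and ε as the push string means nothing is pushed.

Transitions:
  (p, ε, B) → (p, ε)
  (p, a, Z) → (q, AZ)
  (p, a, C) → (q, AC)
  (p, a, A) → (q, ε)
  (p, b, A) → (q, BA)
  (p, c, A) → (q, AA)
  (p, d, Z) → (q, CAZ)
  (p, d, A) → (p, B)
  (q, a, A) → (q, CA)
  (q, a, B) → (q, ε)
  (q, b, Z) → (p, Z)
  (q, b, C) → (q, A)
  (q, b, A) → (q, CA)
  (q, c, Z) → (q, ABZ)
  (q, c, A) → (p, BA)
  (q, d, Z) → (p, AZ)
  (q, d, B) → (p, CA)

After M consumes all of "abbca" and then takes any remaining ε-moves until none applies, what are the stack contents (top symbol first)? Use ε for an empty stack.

(p, abbca, Z) ⊢ (q, bbca, AZ) ⊢ (q, bca, CAZ) ⊢ (q, ca, AAZ) ⊢ (p, a, BAAZ) ⊢ (p, a, AAZ) ⊢ (q, ε, AZ)
All input consumed in state q with stack AZ.

AZ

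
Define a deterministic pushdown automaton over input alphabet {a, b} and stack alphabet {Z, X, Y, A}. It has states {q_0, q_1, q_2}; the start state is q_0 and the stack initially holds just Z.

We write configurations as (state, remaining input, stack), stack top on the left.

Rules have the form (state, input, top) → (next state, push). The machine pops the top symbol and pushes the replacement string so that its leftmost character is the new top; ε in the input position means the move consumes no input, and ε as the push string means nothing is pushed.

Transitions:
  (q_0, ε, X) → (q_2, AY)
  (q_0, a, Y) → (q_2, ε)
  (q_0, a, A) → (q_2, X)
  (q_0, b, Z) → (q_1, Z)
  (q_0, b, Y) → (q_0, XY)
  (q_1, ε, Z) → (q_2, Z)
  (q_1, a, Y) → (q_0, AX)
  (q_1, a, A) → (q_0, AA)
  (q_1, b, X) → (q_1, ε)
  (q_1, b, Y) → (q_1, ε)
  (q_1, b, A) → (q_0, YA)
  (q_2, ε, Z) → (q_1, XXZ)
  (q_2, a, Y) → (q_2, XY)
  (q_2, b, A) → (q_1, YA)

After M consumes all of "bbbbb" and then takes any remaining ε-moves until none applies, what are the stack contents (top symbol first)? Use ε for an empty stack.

XXZ

(q_0, bbbbb, Z)
  read b, top Z: go to q_1, push Z → (q_1, bbbb, Z)
  ε-move, top Z: go to q_2, push Z → (q_2, bbbb, Z)
  ε-move, top Z: go to q_1, push XXZ → (q_1, bbbb, XXZ)
  read b, top X: go to q_1, push ε → (q_1, bbb, XZ)
  read b, top X: go to q_1, push ε → (q_1, bb, Z)
  ε-move, top Z: go to q_2, push Z → (q_2, bb, Z)
  ε-move, top Z: go to q_1, push XXZ → (q_1, bb, XXZ)
  read b, top X: go to q_1, push ε → (q_1, b, XZ)
  read b, top X: go to q_1, push ε → (q_1, ε, Z)
  ε-move, top Z: go to q_2, push Z → (q_2, ε, Z)
  ε-move, top Z: go to q_1, push XXZ → (q_1, ε, XXZ)
All input consumed in state q_1 with stack XXZ.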